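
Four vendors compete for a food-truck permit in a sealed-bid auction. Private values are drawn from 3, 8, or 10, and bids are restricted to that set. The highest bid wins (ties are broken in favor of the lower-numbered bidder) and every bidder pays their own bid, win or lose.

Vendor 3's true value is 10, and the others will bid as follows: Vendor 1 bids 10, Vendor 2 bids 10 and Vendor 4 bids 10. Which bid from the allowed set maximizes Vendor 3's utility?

3

Bid 3: loses but pays 3, utility -3.
Bid 8: loses but pays 8, utility -8.
Bid 10: loses but pays 10, utility -10.
The best choice is 3 with utility -3.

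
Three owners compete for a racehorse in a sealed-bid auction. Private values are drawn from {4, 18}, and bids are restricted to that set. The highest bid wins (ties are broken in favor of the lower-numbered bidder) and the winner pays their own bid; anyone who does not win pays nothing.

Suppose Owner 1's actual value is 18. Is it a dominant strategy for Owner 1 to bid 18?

No

Consider the case where Owner 2 bids 4 and Owner 3 bids 4.
Truthful bid 18: wins, pays 18, utility 18 - 18 = 0.
Bid 4 instead: wins, pays 4, utility 18 - 4 = 14.
Since 14 > 0, bidding 4 is strictly better here, so truthful bidding is not dominant.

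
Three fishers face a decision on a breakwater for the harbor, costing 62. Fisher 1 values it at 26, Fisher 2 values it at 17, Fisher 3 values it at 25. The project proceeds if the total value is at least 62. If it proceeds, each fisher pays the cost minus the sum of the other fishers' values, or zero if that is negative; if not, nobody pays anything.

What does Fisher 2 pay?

11

Total value 68 ≥ cost 62, so the project is built.
The other fishers' values sum to 51.
Cost minus that sum is 62 - 51 = 11.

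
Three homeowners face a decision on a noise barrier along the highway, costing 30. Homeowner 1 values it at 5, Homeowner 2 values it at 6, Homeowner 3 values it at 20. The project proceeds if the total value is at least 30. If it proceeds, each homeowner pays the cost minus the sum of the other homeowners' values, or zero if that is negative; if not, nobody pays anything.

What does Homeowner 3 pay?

Total value 31 ≥ cost 30, so the project is built.
The other homeowners' values sum to 11.
Cost minus that sum is 30 - 11 = 19.

19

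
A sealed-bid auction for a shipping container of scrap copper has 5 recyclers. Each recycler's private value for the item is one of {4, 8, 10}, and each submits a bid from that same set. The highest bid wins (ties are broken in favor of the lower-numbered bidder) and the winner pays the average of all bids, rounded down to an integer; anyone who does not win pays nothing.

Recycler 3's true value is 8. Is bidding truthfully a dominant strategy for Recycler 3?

No

Consider the case where Recycler 1 bids 4, Recycler 2 bids 4, Recycler 4 bids 4 and Recycler 5 bids 10.
Truthful bid 8: loses, pays 0, utility 0.
Bid 10 instead: wins, pays 6, utility 8 - 6 = 2.
Since 2 > 0, bidding 10 is strictly better here, so truthful bidding is not dominant.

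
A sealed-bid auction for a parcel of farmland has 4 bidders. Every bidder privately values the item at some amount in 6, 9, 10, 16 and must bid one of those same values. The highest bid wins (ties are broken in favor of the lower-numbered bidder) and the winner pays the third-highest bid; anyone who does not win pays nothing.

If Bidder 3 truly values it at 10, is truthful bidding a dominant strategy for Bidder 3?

No

Consider the case where Bidder 1 bids 6, Bidder 2 bids 6 and Bidder 4 bids 16.
Truthful bid 10: loses, pays 0, utility 0.
Bid 16 instead: wins, pays 6, utility 10 - 6 = 4.
Since 4 > 0, bidding 16 is strictly better here, so truthful bidding is not dominant.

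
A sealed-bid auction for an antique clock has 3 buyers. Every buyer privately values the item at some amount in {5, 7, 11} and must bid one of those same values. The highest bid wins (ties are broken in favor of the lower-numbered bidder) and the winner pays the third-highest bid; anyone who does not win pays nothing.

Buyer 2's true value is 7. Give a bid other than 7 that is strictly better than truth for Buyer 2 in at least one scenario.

Suppose Buyer 1 bids 5 and Buyer 3 bids 11.
Bid 7: loses, pays 0, utility 0.
Bid 11: wins, pays 5, utility 7 - 5 = 2.
So bidding 11 beats truth here (2 > 0).

11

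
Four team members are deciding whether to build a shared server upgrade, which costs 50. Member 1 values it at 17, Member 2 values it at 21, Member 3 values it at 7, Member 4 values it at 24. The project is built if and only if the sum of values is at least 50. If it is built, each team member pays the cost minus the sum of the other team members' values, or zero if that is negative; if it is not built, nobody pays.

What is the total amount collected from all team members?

7

Total value 69 ≥ cost 50, so it is built.
Member 1: others sum to 52; max(0, 50 - 52) = 0.
Member 2: others sum to 48; max(0, 50 - 48) = 2.
Member 3: others sum to 62; max(0, 50 - 62) = 0.
Member 4: others sum to 45; max(0, 50 - 45) = 5.
Total collected = 0 + 2 + 0 + 5 = 7.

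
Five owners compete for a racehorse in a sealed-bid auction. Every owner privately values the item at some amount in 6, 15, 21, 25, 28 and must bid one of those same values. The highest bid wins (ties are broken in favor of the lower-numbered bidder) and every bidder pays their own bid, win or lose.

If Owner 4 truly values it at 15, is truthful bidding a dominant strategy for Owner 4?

Consider the case where Owner 1 bids 6, Owner 2 bids 6, Owner 3 bids 6 and Owner 5 bids 21.
Truthful bid 15: loses but pays 15, utility -15.
Bid 6 instead: loses but pays 6, utility -6.
Since -6 > -15, bidding 6 is strictly better here, so truthful bidding is not dominant.

No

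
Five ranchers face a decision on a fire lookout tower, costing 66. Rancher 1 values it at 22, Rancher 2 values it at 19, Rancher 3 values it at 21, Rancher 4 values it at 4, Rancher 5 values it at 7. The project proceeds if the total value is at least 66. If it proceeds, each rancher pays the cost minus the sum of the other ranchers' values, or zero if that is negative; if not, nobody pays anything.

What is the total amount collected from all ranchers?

41

Total value 73 ≥ cost 66, so it is built.
Rancher 1: others sum to 51; max(0, 66 - 51) = 15.
Rancher 2: others sum to 54; max(0, 66 - 54) = 12.
Rancher 3: others sum to 52; max(0, 66 - 52) = 14.
Rancher 4: others sum to 69; max(0, 66 - 69) = 0.
Rancher 5: others sum to 66; max(0, 66 - 66) = 0.
Total collected = 15 + 12 + 14 + 0 + 0 = 41.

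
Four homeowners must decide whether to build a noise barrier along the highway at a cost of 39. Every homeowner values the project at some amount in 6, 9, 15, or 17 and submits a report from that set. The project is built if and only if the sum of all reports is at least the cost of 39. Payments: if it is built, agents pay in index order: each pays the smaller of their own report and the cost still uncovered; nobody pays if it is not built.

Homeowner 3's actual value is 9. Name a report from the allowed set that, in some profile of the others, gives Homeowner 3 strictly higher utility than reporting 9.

6

Suppose Homeowner 1 reports 6, Homeowner 2 reports 15 and Homeowner 4 reports 15.
Report 9: project built, pays 9, utility 9 - 9 = 0.
Report 6: project built, pays 6, utility 9 - 6 = 3.
So reporting 6 beats truth here (3 > 0).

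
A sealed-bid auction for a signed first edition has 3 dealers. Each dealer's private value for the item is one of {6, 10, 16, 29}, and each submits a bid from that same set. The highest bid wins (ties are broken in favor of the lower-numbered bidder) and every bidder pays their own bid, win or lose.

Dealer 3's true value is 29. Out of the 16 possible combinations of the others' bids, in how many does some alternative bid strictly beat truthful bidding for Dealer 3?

Others bid (6, 6): truth gives 0; bid 10 gives 19 > 0. Violating.
Others bid (6, 10): truth gives 0; bid 16 gives 13 > 0. Violating.
Others bid (6, 29): truth gives -29; bid 6 gives -6 > -29. Violating.
Others bid (10, 6): truth gives 0; bid 16 gives 13 > 0. Violating.
Others bid (6, 16): truth gives 0; no alternative beats it.
Others bid (10, 16): truth gives 0; no alternative beats it.
(Checking all 16 profiles: 11 have a profitable deviation, 5 do not.)

11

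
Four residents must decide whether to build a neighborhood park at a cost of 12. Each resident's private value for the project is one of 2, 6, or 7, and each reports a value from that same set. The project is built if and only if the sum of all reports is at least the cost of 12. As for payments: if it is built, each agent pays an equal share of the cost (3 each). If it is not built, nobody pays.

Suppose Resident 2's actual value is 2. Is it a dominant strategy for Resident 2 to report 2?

Yes

Check each profile of the others' reports and compare truth against every alternative report.
Others report (2, 2, 2): truth gives 0, best alternative gives -1.
Others report (2, 2, 6): truth gives -1, best alternative gives -1.
Others report (2, 2, 7): truth gives -1, best alternative gives -1.
Others report (2, 6, 2): truth gives -1, best alternative gives -1.
Others report (2, 6, 6): truth gives -1, best alternative gives -1.
Others report (2, 6, 7): truth gives -1, best alternative gives -1.
(Remaining 21 profiles checked similarly; truth is weakly best in each.)
In every case the truthful report is at least as good as any alternative, so it is a dominant strategy.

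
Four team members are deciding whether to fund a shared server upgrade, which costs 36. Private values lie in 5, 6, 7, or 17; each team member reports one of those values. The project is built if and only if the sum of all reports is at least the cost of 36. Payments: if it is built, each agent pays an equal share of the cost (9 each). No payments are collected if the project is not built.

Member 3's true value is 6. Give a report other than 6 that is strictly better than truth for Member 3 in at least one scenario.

Suppose Member 1 reports 6, Member 2 reports 7 and Member 4 reports 17.
Report 6: project built, pays 9, utility 6 - 9 = -3.
Report 5: project not built, utility 0.
So reporting 5 beats truth here (0 > -3).

5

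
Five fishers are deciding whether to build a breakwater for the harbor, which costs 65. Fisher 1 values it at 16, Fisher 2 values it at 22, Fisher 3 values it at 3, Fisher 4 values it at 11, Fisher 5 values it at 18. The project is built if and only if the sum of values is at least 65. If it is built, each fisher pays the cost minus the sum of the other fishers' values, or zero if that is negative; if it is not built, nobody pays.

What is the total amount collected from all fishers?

47

Total value 70 ≥ cost 65, so it is built.
Fisher 1: others sum to 54; max(0, 65 - 54) = 11.
Fisher 2: others sum to 48; max(0, 65 - 48) = 17.
Fisher 3: others sum to 67; max(0, 65 - 67) = 0.
Fisher 4: others sum to 59; max(0, 65 - 59) = 6.
Fisher 5: others sum to 52; max(0, 65 - 52) = 13.
Total collected = 11 + 17 + 0 + 6 + 13 = 47.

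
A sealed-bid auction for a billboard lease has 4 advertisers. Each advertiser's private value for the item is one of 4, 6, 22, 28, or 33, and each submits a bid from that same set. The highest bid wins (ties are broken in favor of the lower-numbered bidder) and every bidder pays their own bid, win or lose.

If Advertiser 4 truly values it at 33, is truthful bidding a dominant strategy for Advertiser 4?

No

Consider the case where Advertiser 1 bids 4, Advertiser 2 bids 4 and Advertiser 3 bids 4.
Truthful bid 33: wins, pays 33, utility 33 - 33 = 0.
Bid 6 instead: wins, pays 6, utility 33 - 6 = 27.
Since 27 > 0, bidding 6 is strictly better here, so truthful bidding is not dominant.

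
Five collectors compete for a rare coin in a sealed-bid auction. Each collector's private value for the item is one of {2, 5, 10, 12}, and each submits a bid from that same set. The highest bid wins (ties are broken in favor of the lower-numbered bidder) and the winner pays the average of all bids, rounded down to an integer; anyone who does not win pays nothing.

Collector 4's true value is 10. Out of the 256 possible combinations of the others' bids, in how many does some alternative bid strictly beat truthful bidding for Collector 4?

Others bid (2, 2, 2, 2): truth gives 7; bid 5 gives 8 > 7. Violating.
Others bid (2, 2, 2, 5): truth gives 6; bid 5 gives 7 > 6. Violating.
Others bid (2, 2, 2, 12): truth gives 0; bid 12 gives 4 > 0. Violating.
Others bid (2, 2, 5, 12): truth gives 0; bid 12 gives 4 > 0. Violating.
Others bid (2, 2, 2, 10): truth gives 5; no alternative beats it.
Others bid (2, 2, 5, 2): truth gives 6; no alternative beats it.
(Checking all 256 profiles: 84 have a profitable deviation, 172 do not.)

84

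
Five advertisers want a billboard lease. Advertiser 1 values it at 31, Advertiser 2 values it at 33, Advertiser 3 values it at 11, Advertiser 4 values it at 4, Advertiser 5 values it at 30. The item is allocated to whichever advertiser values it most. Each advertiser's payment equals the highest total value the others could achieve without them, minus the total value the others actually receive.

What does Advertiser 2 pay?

31

Advertiser 2 has the highest value and receives the item.
Without Advertiser 2, the item would go to the next-highest value, 31, so the others could achieve 31.
With Advertiser 2 present and winning, the others receive nothing, so their total is 0.
Payment = 31 - 0 = 31.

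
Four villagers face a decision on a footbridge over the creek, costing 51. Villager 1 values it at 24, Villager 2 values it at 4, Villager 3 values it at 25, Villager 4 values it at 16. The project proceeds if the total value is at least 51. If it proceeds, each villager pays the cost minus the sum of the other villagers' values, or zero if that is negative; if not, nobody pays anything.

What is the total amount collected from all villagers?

13

Total value 69 ≥ cost 51, so it is built.
Villager 1: others sum to 45; max(0, 51 - 45) = 6.
Villager 2: others sum to 65; max(0, 51 - 65) = 0.
Villager 3: others sum to 44; max(0, 51 - 44) = 7.
Villager 4: others sum to 53; max(0, 51 - 53) = 0.
Total collected = 6 + 0 + 7 + 0 = 13.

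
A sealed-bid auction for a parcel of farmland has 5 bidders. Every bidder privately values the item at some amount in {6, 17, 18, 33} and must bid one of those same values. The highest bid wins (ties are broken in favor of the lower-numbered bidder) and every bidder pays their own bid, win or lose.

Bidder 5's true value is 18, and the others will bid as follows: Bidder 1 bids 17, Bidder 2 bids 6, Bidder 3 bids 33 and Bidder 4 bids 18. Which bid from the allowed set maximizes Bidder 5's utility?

Bid 6: loses but pays 6, utility -6.
Bid 17: loses but pays 17, utility -17.
Bid 18: loses but pays 18, utility -18.
Bid 33: loses but pays 33, utility -33.
The best choice is 6 with utility -6.

6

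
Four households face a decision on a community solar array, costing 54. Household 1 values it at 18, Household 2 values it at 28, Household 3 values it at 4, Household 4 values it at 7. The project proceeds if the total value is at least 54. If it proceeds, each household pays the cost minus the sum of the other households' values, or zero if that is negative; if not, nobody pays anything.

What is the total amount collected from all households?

Total value 57 ≥ cost 54, so it is built.
Household 1: others sum to 39; max(0, 54 - 39) = 15.
Household 2: others sum to 29; max(0, 54 - 29) = 25.
Household 3: others sum to 53; max(0, 54 - 53) = 1.
Household 4: others sum to 50; max(0, 54 - 50) = 4.
Total collected = 15 + 25 + 1 + 4 = 45.

45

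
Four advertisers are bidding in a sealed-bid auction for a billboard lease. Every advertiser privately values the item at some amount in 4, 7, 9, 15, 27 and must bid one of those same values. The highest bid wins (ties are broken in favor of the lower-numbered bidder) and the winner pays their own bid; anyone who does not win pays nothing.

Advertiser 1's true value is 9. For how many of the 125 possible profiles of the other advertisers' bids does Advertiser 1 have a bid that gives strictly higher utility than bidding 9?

Others bid (4, 4, 4): truth gives 0; bid 4 gives 5 > 0. Violating.
Others bid (4, 4, 7): truth gives 0; bid 7 gives 2 > 0. Violating.
Others bid (4, 7, 4): truth gives 0; bid 7 gives 2 > 0. Violating.
Others bid (4, 7, 7): truth gives 0; bid 7 gives 2 > 0. Violating.
Others bid (4, 4, 9): truth gives 0; no alternative beats it.
Others bid (4, 4, 15): truth gives 0; no alternative beats it.
(Checking all 125 profiles: 8 have a profitable deviation, 117 do not.)

8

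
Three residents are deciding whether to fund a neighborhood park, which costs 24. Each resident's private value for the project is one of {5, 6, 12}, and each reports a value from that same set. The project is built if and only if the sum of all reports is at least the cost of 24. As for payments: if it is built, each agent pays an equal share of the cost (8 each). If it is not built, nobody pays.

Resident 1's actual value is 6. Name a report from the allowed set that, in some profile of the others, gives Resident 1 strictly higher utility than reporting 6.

Suppose Resident 2 reports 6 and Resident 3 reports 12.
Report 6: project built, pays 8, utility 6 - 8 = -2.
Report 5: project not built, utility 0.
So reporting 5 beats truth here (0 > -2).

5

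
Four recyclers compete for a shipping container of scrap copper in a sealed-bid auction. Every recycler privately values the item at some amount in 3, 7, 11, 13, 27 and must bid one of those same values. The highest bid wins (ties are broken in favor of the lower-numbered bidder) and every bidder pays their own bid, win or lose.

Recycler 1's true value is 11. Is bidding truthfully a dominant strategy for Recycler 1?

No

Consider the case where Recycler 2 bids 3, Recycler 3 bids 3 and Recycler 4 bids 3.
Truthful bid 11: wins, pays 11, utility 11 - 11 = 0.
Bid 3 instead: wins, pays 3, utility 11 - 3 = 8.
Since 8 > 0, bidding 3 is strictly better here, so truthful bidding is not dominant.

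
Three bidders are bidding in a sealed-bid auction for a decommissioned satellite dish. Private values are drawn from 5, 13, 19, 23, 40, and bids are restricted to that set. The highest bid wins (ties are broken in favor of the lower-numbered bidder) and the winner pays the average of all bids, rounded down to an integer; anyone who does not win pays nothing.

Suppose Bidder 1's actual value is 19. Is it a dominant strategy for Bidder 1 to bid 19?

Consider the case where Bidder 2 bids 5 and Bidder 3 bids 5.
Truthful bid 19: wins, pays 9, utility 19 - 9 = 10.
Bid 5 instead: wins, pays 5, utility 19 - 5 = 14.
Since 14 > 10, bidding 5 is strictly better here, so truthful bidding is not dominant.

No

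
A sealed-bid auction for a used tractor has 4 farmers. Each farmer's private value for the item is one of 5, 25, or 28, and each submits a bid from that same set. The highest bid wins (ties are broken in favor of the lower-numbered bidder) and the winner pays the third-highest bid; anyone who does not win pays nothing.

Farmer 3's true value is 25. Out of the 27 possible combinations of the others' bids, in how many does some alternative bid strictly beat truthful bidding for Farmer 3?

Others bid (5, 5, 28): truth gives 0; bid 28 gives 20 > 0. Violating.
Others bid (5, 25, 5): truth gives 0; bid 28 gives 20 > 0. Violating.
Others bid (25, 5, 5): truth gives 0; bid 28 gives 20 > 0. Violating.
Others bid (5, 5, 5): truth gives 20; no alternative beats it.
Others bid (5, 5, 25): truth gives 20; no alternative beats it.
(Checking all 27 profiles: 3 have a profitable deviation, 24 do not.)

3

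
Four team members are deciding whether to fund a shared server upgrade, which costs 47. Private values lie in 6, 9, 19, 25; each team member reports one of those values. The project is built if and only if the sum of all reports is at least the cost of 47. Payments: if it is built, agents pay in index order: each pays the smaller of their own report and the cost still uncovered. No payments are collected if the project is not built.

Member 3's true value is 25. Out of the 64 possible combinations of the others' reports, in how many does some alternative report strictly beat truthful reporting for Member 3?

38

Others report (6, 6, 19): truth gives 0; report 19 gives 6 > 0. Violating.
Others report (6, 6, 25): truth gives 0; report 19 gives 6 > 0. Violating.
Others report (6, 9, 19): truth gives 0; report 19 gives 6 > 0. Violating.
Others report (6, 9, 25): truth gives 0; report 9 gives 16 > 0. Violating.
Others report (6, 6, 6): truth gives 0; no alternative beats it.
Others report (6, 6, 9): truth gives 0; no alternative beats it.
(Checking all 64 profiles: 38 have a profitable deviation, 26 do not.)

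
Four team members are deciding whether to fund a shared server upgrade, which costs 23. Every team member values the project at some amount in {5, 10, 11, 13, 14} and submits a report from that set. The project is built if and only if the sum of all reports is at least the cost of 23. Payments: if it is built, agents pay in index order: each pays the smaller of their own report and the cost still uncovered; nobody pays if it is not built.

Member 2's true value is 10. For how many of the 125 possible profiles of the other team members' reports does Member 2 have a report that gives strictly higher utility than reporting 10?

124

Others report (5, 5, 10): truth gives 0; report 5 gives 5 > 0. Violating.
Others report (5, 5, 11): truth gives 0; report 5 gives 5 > 0. Violating.
Others report (5, 5, 13): truth gives 0; report 5 gives 5 > 0. Violating.
Others report (5, 5, 14): truth gives 0; report 5 gives 5 > 0. Violating.
Others report (5, 5, 5): truth gives 0; no alternative beats it.
(Checking all 125 profiles: 124 have a profitable deviation, 1 does not.)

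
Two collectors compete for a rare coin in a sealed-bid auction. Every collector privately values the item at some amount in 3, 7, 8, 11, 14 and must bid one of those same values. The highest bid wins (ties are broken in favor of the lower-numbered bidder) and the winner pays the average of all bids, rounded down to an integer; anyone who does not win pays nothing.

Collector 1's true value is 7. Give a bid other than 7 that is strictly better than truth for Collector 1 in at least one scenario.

Suppose Collector 2 bids 3.
Bid 7: wins, pays 5, utility 7 - 5 = 2.
Bid 3: wins, pays 3, utility 7 - 3 = 4.
So bidding 3 beats truth here (4 > 2).

3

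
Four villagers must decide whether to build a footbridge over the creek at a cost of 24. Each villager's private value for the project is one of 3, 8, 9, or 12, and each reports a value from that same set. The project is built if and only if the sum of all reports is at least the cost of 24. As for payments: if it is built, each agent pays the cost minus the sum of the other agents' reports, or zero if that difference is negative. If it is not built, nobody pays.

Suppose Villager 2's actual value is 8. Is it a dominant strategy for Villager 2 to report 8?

Yes

Check each profile of the others' reports and compare truth against every alternative report.
Others report (3, 9, 12): truth gives 8, best alternative gives 8.
Others report (3, 12, 9): truth gives 8, best alternative gives 8.
Others report (3, 12, 12): truth gives 8, best alternative gives 8.
Others report (8, 8, 8): truth gives 8, best alternative gives 8.
Others report (8, 8, 9): truth gives 8, best alternative gives 8.
Others report (8, 8, 12): truth gives 8, best alternative gives 8.
(Remaining 58 profiles checked similarly; truth is weakly best in each.)
In every case the truthful report is at least as good as any alternative, so it is a dominant strategy.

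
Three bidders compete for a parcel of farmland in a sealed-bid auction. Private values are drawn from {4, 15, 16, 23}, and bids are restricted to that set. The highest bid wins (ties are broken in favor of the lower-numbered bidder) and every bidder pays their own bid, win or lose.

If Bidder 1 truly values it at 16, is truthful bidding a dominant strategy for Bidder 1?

Consider the case where Bidder 2 bids 4 and Bidder 3 bids 4.
Truthful bid 16: wins, pays 16, utility 16 - 16 = 0.
Bid 4 instead: wins, pays 4, utility 16 - 4 = 12.
Since 12 > 0, bidding 4 is strictly better here, so truthful bidding is not dominant.

No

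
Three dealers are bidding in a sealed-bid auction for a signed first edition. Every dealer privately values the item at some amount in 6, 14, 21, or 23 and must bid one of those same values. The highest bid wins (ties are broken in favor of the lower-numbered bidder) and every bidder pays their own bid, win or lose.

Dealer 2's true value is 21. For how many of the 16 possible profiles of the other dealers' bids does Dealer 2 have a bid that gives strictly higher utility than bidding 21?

Others bid (6, 6): truth gives 0; bid 14 gives 7 > 0. Violating.
Others bid (6, 14): truth gives 0; bid 14 gives 7 > 0. Violating.
Others bid (6, 23): truth gives -21; bid 23 gives -2 > -21. Violating.
Others bid (14, 23): truth gives -21; bid 23 gives -2 > -21. Violating.
Others bid (6, 21): truth gives 0; no alternative beats it.
Others bid (14, 6): truth gives 0; no alternative beats it.
(Checking all 16 profiles: 12 have a profitable deviation, 4 do not.)

12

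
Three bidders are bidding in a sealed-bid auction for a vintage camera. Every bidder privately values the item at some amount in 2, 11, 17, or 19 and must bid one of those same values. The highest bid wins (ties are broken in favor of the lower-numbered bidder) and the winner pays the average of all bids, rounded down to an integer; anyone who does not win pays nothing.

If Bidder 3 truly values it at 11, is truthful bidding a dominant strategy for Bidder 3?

Consider the case where Bidder 1 bids 2 and Bidder 2 bids 11.
Truthful bid 11: loses, pays 0, utility 0.
Bid 17 instead: wins, pays 10, utility 11 - 10 = 1.
Since 1 > 0, bidding 17 is strictly better here, so truthful bidding is not dominant.

No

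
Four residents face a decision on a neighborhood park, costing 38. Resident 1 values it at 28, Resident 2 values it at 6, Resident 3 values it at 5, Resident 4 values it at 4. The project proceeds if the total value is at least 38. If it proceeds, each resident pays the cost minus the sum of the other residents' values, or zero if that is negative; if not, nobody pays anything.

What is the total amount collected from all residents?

Total value 43 ≥ cost 38, so it is built.
Resident 1: others sum to 15; max(0, 38 - 15) = 23.
Resident 2: others sum to 37; max(0, 38 - 37) = 1.
Resident 3: others sum to 38; max(0, 38 - 38) = 0.
Resident 4: others sum to 39; max(0, 38 - 39) = 0.
Total collected = 23 + 1 + 0 + 0 = 24.

24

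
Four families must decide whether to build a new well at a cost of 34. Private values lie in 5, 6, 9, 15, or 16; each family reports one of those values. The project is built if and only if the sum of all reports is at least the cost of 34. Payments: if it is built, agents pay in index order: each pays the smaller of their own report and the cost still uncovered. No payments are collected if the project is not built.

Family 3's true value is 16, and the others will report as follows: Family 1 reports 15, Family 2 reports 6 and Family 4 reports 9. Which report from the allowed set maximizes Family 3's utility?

5

Report 5: project built, pays 5, utility 16 - 5 = 11.
Report 6: project built, pays 6, utility 16 - 6 = 10.
Report 9: project built, pays 9, utility 16 - 9 = 7.
Report 15: project built, pays 13, utility 16 - 13 = 3.
Report 16: project built, pays 13, utility 16 - 13 = 3.
The best choice is 5 with utility 11.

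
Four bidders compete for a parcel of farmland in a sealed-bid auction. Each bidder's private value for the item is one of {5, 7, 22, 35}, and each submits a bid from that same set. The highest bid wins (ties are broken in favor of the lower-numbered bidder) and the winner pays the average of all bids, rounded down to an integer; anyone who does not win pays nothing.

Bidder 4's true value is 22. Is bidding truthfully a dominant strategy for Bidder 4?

No

Consider the case where Bidder 1 bids 5, Bidder 2 bids 5 and Bidder 3 bids 5.
Truthful bid 22: wins, pays 9, utility 22 - 9 = 13.
Bid 7 instead: wins, pays 5, utility 22 - 5 = 17.
Since 17 > 13, bidding 7 is strictly better here, so truthful bidding is not dominant.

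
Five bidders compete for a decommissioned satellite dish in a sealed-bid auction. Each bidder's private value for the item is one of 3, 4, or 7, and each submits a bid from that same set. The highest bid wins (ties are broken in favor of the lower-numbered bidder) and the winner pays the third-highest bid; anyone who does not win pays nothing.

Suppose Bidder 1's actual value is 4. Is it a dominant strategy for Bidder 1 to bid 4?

Consider the case where Bidder 2 bids 3, Bidder 3 bids 3, Bidder 4 bids 3 and Bidder 5 bids 7.
Truthful bid 4: loses, pays 0, utility 0.
Bid 7 instead: wins, pays 3, utility 4 - 3 = 1.
Since 1 > 0, bidding 7 is strictly better here, so truthful bidding is not dominant.

No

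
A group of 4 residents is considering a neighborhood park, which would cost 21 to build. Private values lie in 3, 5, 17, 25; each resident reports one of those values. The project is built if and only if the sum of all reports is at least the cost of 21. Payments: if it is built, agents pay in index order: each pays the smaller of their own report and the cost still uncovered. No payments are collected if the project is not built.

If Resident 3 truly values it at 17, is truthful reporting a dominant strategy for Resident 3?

No

Consider the case where Resident 1 reports 3, Resident 2 reports 3 and Resident 4 reports 17.
Truthful report 17: project built, pays 15, utility 17 - 15 = 2.
Report 3 instead: project built, pays 3, utility 17 - 3 = 14.
Since 14 > 2, reporting 3 is strictly better here, so truthful reporting is not dominant.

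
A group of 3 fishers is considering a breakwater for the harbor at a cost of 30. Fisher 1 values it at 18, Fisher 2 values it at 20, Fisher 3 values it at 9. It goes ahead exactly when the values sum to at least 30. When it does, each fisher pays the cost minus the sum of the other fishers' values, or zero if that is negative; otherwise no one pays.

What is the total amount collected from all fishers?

4

Total value 47 ≥ cost 30, so it is built.
Fisher 1: others sum to 29; max(0, 30 - 29) = 1.
Fisher 2: others sum to 27; max(0, 30 - 27) = 3.
Fisher 3: others sum to 38; max(0, 30 - 38) = 0.
Total collected = 1 + 3 + 0 = 4.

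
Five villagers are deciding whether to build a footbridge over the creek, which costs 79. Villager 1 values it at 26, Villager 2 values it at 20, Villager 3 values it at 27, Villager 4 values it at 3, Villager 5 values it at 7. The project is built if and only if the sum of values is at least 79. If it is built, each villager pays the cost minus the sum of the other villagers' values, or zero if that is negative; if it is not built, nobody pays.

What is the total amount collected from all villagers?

64

Total value 83 ≥ cost 79, so it is built.
Villager 1: others sum to 57; max(0, 79 - 57) = 22.
Villager 2: others sum to 63; max(0, 79 - 63) = 16.
Villager 3: others sum to 56; max(0, 79 - 56) = 23.
Villager 4: others sum to 80; max(0, 79 - 80) = 0.
Villager 5: others sum to 76; max(0, 79 - 76) = 3.
Total collected = 22 + 16 + 23 + 0 + 3 = 64.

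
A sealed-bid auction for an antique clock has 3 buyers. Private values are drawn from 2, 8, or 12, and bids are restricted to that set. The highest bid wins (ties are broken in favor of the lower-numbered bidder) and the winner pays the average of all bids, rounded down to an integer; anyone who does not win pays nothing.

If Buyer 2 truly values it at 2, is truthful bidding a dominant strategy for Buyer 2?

Check each profile of the others' bids and compare truth against every alternative bid.
Others bid (2, 8): truth gives 0, best alternative gives -4.
Others bid (2, 2): truth gives 0, best alternative gives -2.
Others bid (2, 12): truth gives 0, best alternative gives 0.
Others bid (8, 2): truth gives 0, best alternative gives 0.
Others bid (8, 8): truth gives 0, best alternative gives 0.
Others bid (8, 12): truth gives 0, best alternative gives 0.
(Remaining 3 profiles checked similarly; truth is weakly best in each.)
In every case the truthful bid is at least as good as any alternative, so it is a dominant strategy.

Yes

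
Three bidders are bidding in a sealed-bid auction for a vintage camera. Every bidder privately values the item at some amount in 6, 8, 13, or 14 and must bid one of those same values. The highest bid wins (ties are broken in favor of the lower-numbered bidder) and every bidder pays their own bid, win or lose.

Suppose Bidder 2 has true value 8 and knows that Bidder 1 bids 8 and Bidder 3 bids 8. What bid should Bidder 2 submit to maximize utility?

13

Bid 6: loses but pays 6, utility -6.
Bid 8: loses but pays 8, utility -8.
Bid 13: wins, pays 13, utility 8 - 13 = -5.
Bid 14: wins, pays 14, utility 8 - 14 = -6.
The best choice is 13 with utility -5.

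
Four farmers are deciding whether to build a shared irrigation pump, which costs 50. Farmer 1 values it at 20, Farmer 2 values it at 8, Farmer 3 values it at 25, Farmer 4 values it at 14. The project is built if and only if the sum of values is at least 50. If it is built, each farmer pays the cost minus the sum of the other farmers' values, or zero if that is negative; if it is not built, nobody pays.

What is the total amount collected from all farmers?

11

Total value 67 ≥ cost 50, so it is built.
Farmer 1: others sum to 47; max(0, 50 - 47) = 3.
Farmer 2: others sum to 59; max(0, 50 - 59) = 0.
Farmer 3: others sum to 42; max(0, 50 - 42) = 8.
Farmer 4: others sum to 53; max(0, 50 - 53) = 0.
Total collected = 3 + 0 + 8 + 0 = 11.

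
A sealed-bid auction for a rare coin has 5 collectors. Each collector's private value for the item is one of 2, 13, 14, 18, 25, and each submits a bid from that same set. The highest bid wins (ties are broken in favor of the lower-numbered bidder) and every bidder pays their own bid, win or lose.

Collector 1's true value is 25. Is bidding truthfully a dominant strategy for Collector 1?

No

Consider the case where Collector 2 bids 2, Collector 3 bids 2, Collector 4 bids 2 and Collector 5 bids 2.
Truthful bid 25: wins, pays 25, utility 25 - 25 = 0.
Bid 2 instead: wins, pays 2, utility 25 - 2 = 23.
Since 23 > 0, bidding 2 is strictly better here, so truthful bidding is not dominant.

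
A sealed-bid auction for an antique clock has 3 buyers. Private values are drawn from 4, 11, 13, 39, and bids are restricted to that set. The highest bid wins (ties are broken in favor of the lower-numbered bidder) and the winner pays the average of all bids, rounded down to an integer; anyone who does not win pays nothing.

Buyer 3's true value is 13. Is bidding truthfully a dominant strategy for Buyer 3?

No

Consider the case where Buyer 1 bids 4 and Buyer 2 bids 4.
Truthful bid 13: wins, pays 7, utility 13 - 7 = 6.
Bid 11 instead: wins, pays 6, utility 13 - 6 = 7.
Since 7 > 6, bidding 11 is strictly better here, so truthful bidding is not dominant.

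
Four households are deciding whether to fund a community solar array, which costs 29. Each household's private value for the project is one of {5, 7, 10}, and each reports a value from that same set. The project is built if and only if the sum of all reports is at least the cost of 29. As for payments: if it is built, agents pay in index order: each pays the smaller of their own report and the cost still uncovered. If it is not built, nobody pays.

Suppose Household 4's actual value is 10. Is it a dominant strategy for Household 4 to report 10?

Check each profile of the others' reports and compare truth against every alternative report.
Others report (7, 7, 7): truth gives 2, best alternative gives 0.
Others report (5, 5, 10): truth gives 1, best alternative gives 0.
Others report (5, 10, 5): truth gives 1, best alternative gives 0.
Others report (10, 5, 5): truth gives 1, best alternative gives 0.
Others report (10, 10, 10): truth gives 10, best alternative gives 10.
Others report (7, 10, 10): truth gives 8, best alternative gives 8.
(Remaining 21 profiles checked similarly; truth is weakly best in each.)
In every case the truthful report is at least as good as any alternative, so it is a dominant strategy.

Yes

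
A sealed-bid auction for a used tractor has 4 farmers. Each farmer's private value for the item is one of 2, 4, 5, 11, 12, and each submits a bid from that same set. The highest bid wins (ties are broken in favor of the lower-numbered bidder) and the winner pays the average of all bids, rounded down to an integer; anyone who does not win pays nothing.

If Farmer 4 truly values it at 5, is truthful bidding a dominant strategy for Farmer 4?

Yes

Check each profile of the others' bids and compare truth against every alternative bid.
Others bid (2, 4, 4): truth gives 2, best alternative gives 0.
Others bid (4, 2, 4): truth gives 2, best alternative gives 0.
Others bid (4, 4, 2): truth gives 2, best alternative gives 0.
Others bid (2, 2, 4): truth gives 2, best alternative gives 1.
Others bid (2, 4, 2): truth gives 2, best alternative gives 1.
Others bid (4, 2, 2): truth gives 2, best alternative gives 1.
(Remaining 119 profiles checked similarly; truth is weakly best in each.)
In every case the truthful bid is at least as good as any alternative, so it is a dominant strategy.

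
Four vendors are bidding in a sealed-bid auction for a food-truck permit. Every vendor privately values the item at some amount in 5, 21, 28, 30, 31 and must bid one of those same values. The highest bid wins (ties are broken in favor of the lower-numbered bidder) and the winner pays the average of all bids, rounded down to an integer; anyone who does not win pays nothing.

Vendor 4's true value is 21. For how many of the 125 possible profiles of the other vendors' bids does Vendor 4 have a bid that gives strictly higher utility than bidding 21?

Others bid (5, 5, 21): truth gives 0; bid 28 gives 7 > 0. Violating.
Others bid (5, 5, 28): truth gives 0; bid 30 gives 4 > 0. Violating.
Others bid (5, 5, 30): truth gives 0; bid 31 gives 4 > 0. Violating.
Others bid (5, 21, 5): truth gives 0; bid 28 gives 7 > 0. Violating.
Others bid (5, 5, 5): truth gives 12; no alternative beats it.
Others bid (5, 5, 31): truth gives 0; no alternative beats it.
(Checking all 125 profiles: 12 have a profitable deviation, 113 do not.)

12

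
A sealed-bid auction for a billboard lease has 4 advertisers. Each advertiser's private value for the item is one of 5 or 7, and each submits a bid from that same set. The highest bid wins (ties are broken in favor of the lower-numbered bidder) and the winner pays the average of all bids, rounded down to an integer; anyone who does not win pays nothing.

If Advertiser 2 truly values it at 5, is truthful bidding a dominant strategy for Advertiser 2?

Yes

Check each profile of the others' bids and compare truth against every alternative bid.
Others bid (5, 5, 7): truth gives 0, best alternative gives -1.
Others bid (5, 7, 5): truth gives 0, best alternative gives -1.
Others bid (5, 7, 7): truth gives 0, best alternative gives -1.
Others bid (5, 5, 5): truth gives 0, best alternative gives 0.
Others bid (7, 5, 5): truth gives 0, best alternative gives 0.
Others bid (7, 5, 7): truth gives 0, best alternative gives 0.
(Remaining 2 profiles checked similarly; truth is weakly best in each.)
In every case the truthful bid is at least as good as any alternative, so it is a dominant strategy.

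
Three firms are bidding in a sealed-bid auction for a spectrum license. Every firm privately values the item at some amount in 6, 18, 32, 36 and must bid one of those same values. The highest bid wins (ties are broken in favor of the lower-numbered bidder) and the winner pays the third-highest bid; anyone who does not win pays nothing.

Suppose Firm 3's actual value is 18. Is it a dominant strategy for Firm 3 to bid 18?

Consider the case where Firm 1 bids 6 and Firm 2 bids 18.
Truthful bid 18: loses, pays 0, utility 0.
Bid 32 instead: wins, pays 6, utility 18 - 6 = 12.
Since 12 > 0, bidding 32 is strictly better here, so truthful bidding is not dominant.

No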